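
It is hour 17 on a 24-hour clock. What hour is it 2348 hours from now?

13

2348 mod 24 = 20 (since 97·24 = 2328).
(17 + 20) mod 24 = 13.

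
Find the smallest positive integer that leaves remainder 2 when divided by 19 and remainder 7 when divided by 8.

135

Since 8·12 ≡ 1 (mod 19), take x = 7 + 8·((2−7)·12 mod 19) = 7 + 8·16 = 135.
Check: 135 mod 19 = 2, 135 mod 8 = 7.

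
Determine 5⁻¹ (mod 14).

3

14 = 2·5 + 4
5 = 1·4 + 1
4 = 4·1 + 0
Back-substituting gives 5·3 ≡ 1 (mod 14).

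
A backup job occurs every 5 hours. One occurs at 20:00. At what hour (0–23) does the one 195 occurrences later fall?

11

195·5 = 975.
Dividing 975 by 24 gives quotient 40 and remainder 15.
(20 + 15) mod 24 = 11.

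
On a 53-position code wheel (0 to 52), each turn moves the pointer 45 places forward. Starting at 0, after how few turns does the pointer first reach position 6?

39

The inverse of 45 mod 53 is 33 (since 45·33 = 1485 ≡ 1).
Multiplying both sides by 33: x ≡ 33·6 = 198 ≡ 39 (mod 53).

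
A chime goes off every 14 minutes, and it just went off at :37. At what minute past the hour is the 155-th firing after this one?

47

155·14 = 2170.
2170 − 36·60 = 10, so 2170 ≡ 10 (mod 60).
(37 + 10) mod 60 = 47.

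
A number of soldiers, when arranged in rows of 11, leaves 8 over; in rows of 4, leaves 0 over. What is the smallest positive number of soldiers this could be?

Since 4·3 ≡ 1 (mod 11), take x = 0 + 4·((8−0)·3 mod 11) = 0 + 4·2 = 8.
Check: 8 mod 11 = 8, 8 mod 4 = 0.

8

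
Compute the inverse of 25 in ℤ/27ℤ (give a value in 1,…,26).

27 = 1·25 + 2
25 = 12·2 + 1
2 = 2·1 + 0
Back-substituting gives 25·13 ≡ 1 (mod 27).

13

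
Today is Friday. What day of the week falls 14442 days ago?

Thursday

14442 = 2063·7 + 1, so 14442 mod 7 = 1.
Friday − 1 day → Thursday.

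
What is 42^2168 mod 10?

6

Powers of 2 mod 10 repeat with period 4: 2, 4, 8, 6.
2168 mod 4 = 0, so the last digit matches 2^4 = 6.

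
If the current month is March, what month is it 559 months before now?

August

Dividing 559 by 12 gives quotient 46 and remainder 7.
March − 7 months → August.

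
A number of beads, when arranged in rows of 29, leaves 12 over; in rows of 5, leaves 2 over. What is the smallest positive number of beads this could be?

12

Since 5·6 ≡ 1 (mod 29), take x = 2 + 5·((12−2)·6 mod 29) = 2 + 5·2 = 12.
Check: 12 mod 29 = 12, 12 mod 5 = 2.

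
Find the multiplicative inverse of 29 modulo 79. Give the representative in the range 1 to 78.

30

29·30 = 870 = 11·79 + 1, so 29⁻¹ ≡ 30 (mod 79).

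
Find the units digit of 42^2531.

The units digit of 42^n cycles with period 4: 2, 4, 8, 6, …
2531 leaves remainder 3 on division by 4, so 42^2531 ends in 8.

8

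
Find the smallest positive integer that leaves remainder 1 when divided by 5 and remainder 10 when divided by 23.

56

x ≡ 1 (mod 5) gives x ∈ {1, 6, 11, 16, 21, 26, 31, 36, …}.
The first of these with x mod 23 = 10 is 56.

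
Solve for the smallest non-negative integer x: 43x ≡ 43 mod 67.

43⁻¹ ≡ 53 (mod 67) because 43·53 = 2279 = 34·67 + 1.
So x ≡ 53·43 = 2279 ≡ 1 (mod 67).

1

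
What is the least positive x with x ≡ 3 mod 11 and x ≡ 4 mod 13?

69

x ≡ 3 (mod 11) gives x ∈ {3, 14, 25, 36, 47, 58, 69}.
The first of these with x mod 13 = 4 is 69.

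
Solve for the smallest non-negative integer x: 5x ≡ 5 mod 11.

1

The inverse of 5 mod 11 is 9 (since 5·9 = 45 ≡ 1).
Multiplying both sides by 9: x ≡ 9·5 = 45 ≡ 1 (mod 11).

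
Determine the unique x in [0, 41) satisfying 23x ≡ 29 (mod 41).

28

The inverse of 23 mod 41 is 25 (since 23·25 = 575 ≡ 1).
So x ≡ 25·29 = 725 ≡ 28 (mod 41).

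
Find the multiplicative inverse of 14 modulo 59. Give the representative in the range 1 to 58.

59 = 4·14 + 3
14 = 4·3 + 2
3 = 1·2 + 1
2 = 2·1 + 0
Back-substituting gives 14·38 ≡ 1 (mod 59).

38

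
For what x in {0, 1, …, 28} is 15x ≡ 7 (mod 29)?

14

The inverse of 15 mod 29 is 2 (since 15·2 = 30 ≡ 1).
So x ≡ 2·7 = 14 ≡ 14 (mod 29).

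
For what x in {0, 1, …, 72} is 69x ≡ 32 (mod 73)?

65

69⁻¹ ≡ 18 (mod 73) because 69·18 = 1242 = 17·73 + 1.
Multiplying both sides by 18: x ≡ 18·32 = 576 ≡ 65 (mod 73).
Check: 69·65 = 4485 = 61·73 + 32.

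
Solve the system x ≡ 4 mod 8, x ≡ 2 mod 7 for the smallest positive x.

44

Since 7·7 ≡ 1 (mod 8), take x = 2 + 7·((4−2)·7 mod 8) = 2 + 7·6 = 44.
Check: 44 mod 8 = 4, 44 mod 7 = 2.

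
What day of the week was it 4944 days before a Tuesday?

Sunday

4944 − 706·7 = 2, so 4944 ≡ 2 (mod 7).
Tuesday − 2 days → Sunday.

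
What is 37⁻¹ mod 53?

43

37·43 = 1591 = 30·53 + 1, so 37⁻¹ ≡ 43 (mod 53).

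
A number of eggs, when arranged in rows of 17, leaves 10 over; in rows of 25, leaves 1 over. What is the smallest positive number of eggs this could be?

x ≡ 10 (mod 17) gives x ∈ {10, 27, 44, 61, 78, 95, 112, 129, …}.
The first of these with x mod 25 = 1 is 401.

401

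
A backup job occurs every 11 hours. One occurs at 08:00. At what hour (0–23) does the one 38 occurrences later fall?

38·11 = 418.
418 = 17·24 + 10, so 418 mod 24 = 10.
(8 + 10) mod 24 = 18.

18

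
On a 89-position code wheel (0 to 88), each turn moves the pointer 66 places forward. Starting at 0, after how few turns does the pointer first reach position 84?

The inverse of 66 mod 89 is 58 (since 66·58 = 3828 ≡ 1).
Multiplying both sides by 58: x ≡ 58·84 = 4872 ≡ 66 (mod 89).

66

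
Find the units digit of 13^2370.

The units digit of 13^n cycles with period 4: 3, 9, 7, 1, …
2370 mod 4 = 2, so the last digit matches 3^2 = 9.

9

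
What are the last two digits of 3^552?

41

Successive squares of 3 mod 100: 3^1≡3, 3^2≡9, 3^4≡81, 3^8≡61, 3^16≡21, 3^32≡41, 3^64≡81, 3^128≡61, 3^256≡21, 3^512≡41.
552 = 8 + 32 + 512, so 3^552 ≡ 61·41·41 ≡ 41 (mod 100).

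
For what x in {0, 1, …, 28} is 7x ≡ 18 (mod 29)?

The inverse of 7 mod 29 is 25 (since 7·25 = 175 ≡ 1).
Multiplying both sides by 25: x ≡ 25·18 = 450 ≡ 15 (mod 29).
Check: 7·15 = 105 = 3·29 + 18.

15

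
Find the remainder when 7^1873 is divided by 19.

7

Square-and-reduce mod 19: 7^1≡7, 7^2≡11, 7^4≡7, 7^8≡11, 7^16≡7, 7^32≡11, 7^64≡7, 7^128≡11, 7^256≡7, 7^512≡11, 7^1024≡7.
1873 = 1 + 16 + 64 + 256 + 512 + 1024, so 7^1873 ≡ 7·7·7·7·11·7 ≡ 7 (mod 19).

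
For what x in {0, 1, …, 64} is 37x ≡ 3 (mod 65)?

44

The inverse of 37 mod 65 is 58 (since 37·58 = 2146 ≡ 1).
So x ≡ 58·3 = 174 ≡ 44 (mod 65).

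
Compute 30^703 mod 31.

By repeated squaring mod 31: 30^1≡30, 30^2≡1, 30^4≡1, 30^8≡1, 30^16≡1, 30^32≡1, 30^64≡1, 30^128≡1, 30^256≡1, 30^512≡1.
Since 703 = 1 + 2 + 4 + 8 + 16 + 32 + 128 + 512 in binary, 30^703 ≡ 30·1·1·1·1·1·1·1 ≡ 30 (mod 31).

30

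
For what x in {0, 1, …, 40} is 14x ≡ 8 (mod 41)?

24

The inverse of 14 mod 41 is 3 (since 14·3 = 42 ≡ 1).
So x ≡ 3·8 = 24 ≡ 24 (mod 41).
Check: 14·24 = 336 = 8·41 + 8.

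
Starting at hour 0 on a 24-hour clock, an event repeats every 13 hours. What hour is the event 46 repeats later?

46·13 = 598.
598 = 24·24 + 22, so 598 mod 24 = 22.
(0 + 22) mod 24 = 22.

22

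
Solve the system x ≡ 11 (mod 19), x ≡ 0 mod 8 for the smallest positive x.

144

x ≡ 0 (mod 8) gives x ∈ {0, 8, 16, 24, 32, 40, 48, 56, …}.
The first of these with x mod 19 = 11 is 144.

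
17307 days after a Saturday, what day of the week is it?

17307 mod 7 = 3 (since 2472·7 = 17304).
Saturday + 3 days → Tuesday.

Tuesday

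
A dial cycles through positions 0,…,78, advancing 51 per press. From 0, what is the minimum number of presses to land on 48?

51⁻¹ ≡ 31 (mod 79) because 51·31 = 1581 = 20·79 + 1.
So x ≡ 31·48 = 1488 ≡ 66 (mod 79).

66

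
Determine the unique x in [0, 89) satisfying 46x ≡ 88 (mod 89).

29

The inverse of 46 mod 89 is 60 (since 46·60 = 2760 ≡ 1).
So x ≡ 60·88 = 5280 ≡ 29 (mod 89).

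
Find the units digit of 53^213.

3

Powers of 3 mod 10 repeat with period 4: 3, 9, 7, 1.
213 mod 4 = 1, so the last digit matches 3^1 = 3.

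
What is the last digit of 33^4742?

9

The units digit of 33^n cycles with period 4: 3, 9, 7, 1, …
4742 mod 4 = 2, so the last digit matches 3^2 = 9.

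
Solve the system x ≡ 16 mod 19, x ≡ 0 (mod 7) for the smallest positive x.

35

Since 7·11 ≡ 1 (mod 19), take x = 0 + 7·((16−0)·11 mod 19) = 0 + 7·5 = 35.
Check: 35 mod 19 = 16, 35 mod 7 = 0.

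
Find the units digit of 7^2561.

7

Last digits of 7^n: 7, 9, 3, 1 (period 4).
2561 mod 4 = 1, so the last digit matches 7^1 = 7.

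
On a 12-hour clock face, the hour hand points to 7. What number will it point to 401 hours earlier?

2

401 mod 12 = 5 (since 33·12 = 396).
7 − 5 → 2 on a 12-hour dial.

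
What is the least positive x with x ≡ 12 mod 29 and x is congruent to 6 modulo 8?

Since 8·11 ≡ 1 (mod 29), take x = 6 + 8·((12−6)·11 mod 29) = 6 + 8·8 = 70.
Check: 70 mod 29 = 12, 70 mod 8 = 6.

70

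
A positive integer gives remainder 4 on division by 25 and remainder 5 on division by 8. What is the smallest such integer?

Since 8·22 ≡ 1 (mod 25), take x = 5 + 8·((4−5)·22 mod 25) = 5 + 8·3 = 29.
Check: 29 mod 25 = 4, 29 mod 8 = 5.

29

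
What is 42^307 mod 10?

8

The units digit of 42^n cycles with period 4: 2, 4, 8, 6, …
307 mod 4 = 3, so the last digit matches 2^3 = 8.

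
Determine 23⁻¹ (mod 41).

25

23·25 = 575 = 14·41 + 1, so 23⁻¹ ≡ 25 (mod 41).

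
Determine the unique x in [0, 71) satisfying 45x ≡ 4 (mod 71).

49

45⁻¹ ≡ 30 (mod 71) because 45·30 = 1350 = 19·71 + 1.
Multiplying both sides by 30: x ≡ 30·4 = 120 ≡ 49 (mod 71).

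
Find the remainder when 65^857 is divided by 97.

53

Square-and-reduce mod 97: 65^1≡65, 65^2≡54, 65^4≡6, 65^8≡36, 65^16≡35, 65^32≡61, 65^64≡35, 65^128≡61, 65^256≡35, 65^512≡61.
Since 857 = 1 + 8 + 16 + 64 + 256 + 512 in binary, 65^857 ≡ 65·36·35·35·35·61 ≡ 53 (mod 97).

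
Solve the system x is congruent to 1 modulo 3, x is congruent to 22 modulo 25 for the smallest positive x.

Since 25·1 ≡ 1 (mod 3), take x = 22 + 25·((1−22)·1 mod 3) = 22 + 25·0 = 22.
Check: 22 mod 3 = 1, 22 mod 25 = 22.

22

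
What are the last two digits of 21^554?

Square-and-reduce mod 100: 21^1≡21, 21^2≡41, 21^4≡81, 21^8≡61, 21^16≡21, 21^32≡41, 21^64≡81, 21^128≡61, 21^256≡21, 21^512≡41.
Since 554 = 2 + 8 + 32 + 512 in binary, 21^554 ≡ 41·61·41·41 ≡ 81 (mod 100).

81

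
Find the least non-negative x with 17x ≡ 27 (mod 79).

62

The inverse of 17 mod 79 is 14 (since 17·14 = 238 ≡ 1).
Multiplying both sides by 14: x ≡ 14·27 = 378 ≡ 62 (mod 79).
Check: 17·62 = 1054 = 13·79 + 27.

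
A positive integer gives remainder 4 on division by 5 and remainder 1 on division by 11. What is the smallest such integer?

x ≡ 4 (mod 5) gives x ∈ {4, 9, 14, 19, 24, 29, 34}.
The first of these with x mod 11 = 1 is 34.

34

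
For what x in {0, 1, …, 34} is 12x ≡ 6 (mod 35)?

The inverse of 12 mod 35 is 3 (since 12·3 = 36 ≡ 1).
So x ≡ 3·6 = 18 ≡ 18 (mod 35).

18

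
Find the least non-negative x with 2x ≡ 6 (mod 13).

The inverse of 2 mod 13 is 7 (since 2·7 = 14 ≡ 1).
Multiplying both sides by 7: x ≡ 7·6 = 42 ≡ 3 (mod 13).

3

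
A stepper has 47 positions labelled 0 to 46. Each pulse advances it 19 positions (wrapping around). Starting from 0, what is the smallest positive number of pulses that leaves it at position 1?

19·5 = 95 = 2·47 + 1, so 19⁻¹ ≡ 5 (mod 47).

5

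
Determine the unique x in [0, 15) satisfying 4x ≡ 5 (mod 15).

4⁻¹ ≡ 4 (mod 15) because 4·4 = 16 = 1·15 + 1.
So x ≡ 4·5 = 20 ≡ 5 (mod 15).

5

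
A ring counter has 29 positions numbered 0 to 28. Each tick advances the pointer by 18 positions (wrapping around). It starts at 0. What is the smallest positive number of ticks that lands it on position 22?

27

18⁻¹ ≡ 21 (mod 29) because 18·21 = 378 = 13·29 + 1.
So x ≡ 21·22 = 462 ≡ 27 (mod 29).
Check: 18·27 = 486 = 16·29 + 22.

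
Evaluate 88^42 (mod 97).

Square-and-reduce mod 97: 88^1≡88, 88^2≡81, 88^4≡62, 88^8≡61, 88^16≡35, 88^32≡61.
Since 42 = 2 + 8 + 32 in binary, 88^42 ≡ 81·61·61 ≡ 22 (mod 97).

22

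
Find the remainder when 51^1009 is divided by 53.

5

By repeated squaring mod 53: 51^1≡51, 51^2≡4, 51^4≡16, 51^8≡44, 51^16≡28, 51^32≡42, 51^64≡15, 51^128≡13, 51^256≡10, 51^512≡47.
Since 1009 = 1 + 16 + 32 + 64 + 128 + 256 + 512 in binary, 51^1009 ≡ 51·28·42·15·13·10·47 ≡ 5 (mod 53).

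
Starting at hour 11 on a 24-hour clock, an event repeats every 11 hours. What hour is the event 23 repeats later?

23·11 = 253.
253 − 10·24 = 13, so 253 ≡ 13 (mod 24).
(11 + 13) mod 24 = 0.

0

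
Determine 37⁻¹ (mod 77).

37·25 = 925 = 12·77 + 1, so 37⁻¹ ≡ 25 (mod 77).

25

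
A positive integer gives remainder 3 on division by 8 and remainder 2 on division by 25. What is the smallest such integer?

x ≡ 3 (mod 8) gives x ∈ {3, 11, 19, 27}.
The first of these with x mod 25 = 2 is 27.

27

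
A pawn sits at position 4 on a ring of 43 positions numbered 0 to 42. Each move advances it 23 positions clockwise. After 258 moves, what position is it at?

4

258·23 = 5934.
Dividing 5934 by 43 gives quotient 138 and remainder 0.
(4 + 0) mod 43 = 4.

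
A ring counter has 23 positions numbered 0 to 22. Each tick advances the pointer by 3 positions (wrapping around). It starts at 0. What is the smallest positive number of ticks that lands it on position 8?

3⁻¹ ≡ 8 (mod 23) because 3·8 = 24 = 1·23 + 1.
So x ≡ 8·8 = 64 ≡ 18 (mod 23).

18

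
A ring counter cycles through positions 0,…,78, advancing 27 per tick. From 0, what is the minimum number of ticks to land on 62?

14

27⁻¹ ≡ 41 (mod 79) because 27·41 = 1107 = 14·79 + 1.
So x ≡ 41·62 = 2542 ≡ 14 (mod 79).
Check: 27·14 = 378 = 4·79 + 62.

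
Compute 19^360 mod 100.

Successive squares of 19 mod 100: 19^1≡19, 19^2≡61, 19^4≡21, 19^8≡41, 19^16≡81, 19^32≡61, 19^64≡21, 19^128≡41, 19^256≡81.
360 = 8 + 32 + 64 + 256, so 19^360 ≡ 41·61·21·81 ≡ 1 (mod 100).

1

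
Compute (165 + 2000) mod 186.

119

2000 − 10·186 = 140, so 2000 ≡ 140 (mod 186).
(165 + 140) mod 186 = 119.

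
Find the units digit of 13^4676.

1

Last digits of 3^n: 3, 9, 7, 1 (period 4).
4676 mod 4 = 0, so the last digit matches 3^4 = 1.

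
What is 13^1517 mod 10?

3

Powers of 3 mod 10 repeat with period 4: 3, 9, 7, 1.
1517 leaves remainder 1 on division by 4, so 13^1517 ends in 3.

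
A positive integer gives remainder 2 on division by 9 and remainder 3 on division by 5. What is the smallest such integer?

38

x ≡ 3 (mod 5) gives x ∈ {3, 8, 13, 18, 23, 28, 33, 38}.
The first of these with x mod 9 = 2 is 38.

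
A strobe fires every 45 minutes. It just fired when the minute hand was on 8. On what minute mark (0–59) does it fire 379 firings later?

23

379·45 = 17055.
17055 = 284·60 + 15, so 17055 mod 60 = 15.
(8 + 15) mod 60 = 23.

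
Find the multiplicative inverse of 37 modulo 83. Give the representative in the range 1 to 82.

9

83 = 2·37 + 9
37 = 4·9 + 1
9 = 9·1 + 0
Back-substituting gives 37·9 ≡ 1 (mod 83).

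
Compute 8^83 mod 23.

13

Square-and-reduce mod 23: 8^1≡8, 8^2≡18, 8^4≡2, 8^8≡4, 8^16≡16, 8^32≡3, 8^64≡9.
Since 83 = 1 + 2 + 16 + 64 in binary, 8^83 ≡ 8·18·16·9 ≡ 13 (mod 23).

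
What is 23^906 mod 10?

9

The units digit of 23^n cycles with period 4: 3, 9, 7, 1, …
906 mod 4 = 2, so the last digit matches 3^2 = 9.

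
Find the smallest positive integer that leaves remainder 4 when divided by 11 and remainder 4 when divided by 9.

4

x ≡ 4 (mod 9) gives x ∈ {4}.
The first of these with x mod 11 = 4 is 4.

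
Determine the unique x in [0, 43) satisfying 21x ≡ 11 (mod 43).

The inverse of 21 mod 43 is 41 (since 21·41 = 861 ≡ 1).
So x ≡ 41·11 = 451 ≡ 21 (mod 43).

21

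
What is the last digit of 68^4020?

The units digit of 68^n cycles with period 4: 8, 4, 2, 6, …
4020 leaves remainder 0 on division by 4, so 68^4020 ends in 6.

6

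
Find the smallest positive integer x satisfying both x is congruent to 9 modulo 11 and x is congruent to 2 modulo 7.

x ≡ 2 (mod 7) gives x ∈ {2, 9}.
The first of these with x mod 11 = 9 is 9.

9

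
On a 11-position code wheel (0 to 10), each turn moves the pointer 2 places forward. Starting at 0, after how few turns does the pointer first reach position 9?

The inverse of 2 mod 11 is 6 (since 2·6 = 12 ≡ 1).
Multiplying both sides by 6: x ≡ 6·9 = 54 ≡ 10 (mod 11).

10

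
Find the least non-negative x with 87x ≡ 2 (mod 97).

58

The inverse of 87 mod 97 is 29 (since 87·29 = 2523 ≡ 1).
So x ≡ 29·2 = 58 ≡ 58 (mod 97).
Check: 87·58 = 5046 = 52·97 + 2.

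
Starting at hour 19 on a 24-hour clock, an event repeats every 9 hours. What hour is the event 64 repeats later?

19

64·9 = 576.
Dividing 576 by 24 gives quotient 24 and remainder 0.
(19 + 0) mod 24 = 19.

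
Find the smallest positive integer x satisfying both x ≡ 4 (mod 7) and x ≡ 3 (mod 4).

x ≡ 3 (mod 4) gives x ∈ {3, 7, 11}.
The first of these with x mod 7 = 4 is 11.

11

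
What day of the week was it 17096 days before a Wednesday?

Monday

17096 − 2442·7 = 2, so 17096 ≡ 2 (mod 7).
Wednesday − 2 days → Monday.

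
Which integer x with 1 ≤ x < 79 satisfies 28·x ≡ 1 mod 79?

28·48 = 1344 = 17·79 + 1, so 28⁻¹ ≡ 48 (mod 79).

48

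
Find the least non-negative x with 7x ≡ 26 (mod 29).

The inverse of 7 mod 29 is 25 (since 7·25 = 175 ≡ 1).
Multiplying both sides by 25: x ≡ 25·26 = 650 ≡ 12 (mod 29).
Check: 7·12 = 84 = 2·29 + 26.

12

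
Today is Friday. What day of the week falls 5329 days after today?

Sunday

Dividing 5329 by 7 gives quotient 761 and remainder 2.
Friday + 2 days → Sunday.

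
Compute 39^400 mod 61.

By repeated squaring mod 61: 39^1≡39, 39^2≡57, 39^4≡16, 39^8≡12, 39^16≡22, 39^32≡57, 39^64≡16, 39^128≡12, 39^256≡22.
Since 400 = 16 + 128 + 256 in binary, 39^400 ≡ 22·12·22 ≡ 13 (mod 61).

13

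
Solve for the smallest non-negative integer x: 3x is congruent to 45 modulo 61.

3⁻¹ ≡ 41 (mod 61) because 3·41 = 123 = 2·61 + 1.
So x ≡ 41·45 = 1845 ≡ 15 (mod 61).

15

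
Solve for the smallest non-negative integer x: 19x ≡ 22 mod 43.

19⁻¹ ≡ 34 (mod 43) because 19·34 = 646 = 15·43 + 1.
So x ≡ 34·22 = 748 ≡ 17 (mod 43).
Check: 19·17 = 323 = 7·43 + 22.

17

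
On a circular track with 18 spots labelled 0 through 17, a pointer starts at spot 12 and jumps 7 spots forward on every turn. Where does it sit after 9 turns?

3

9·7 = 63.
63 − 3·18 = 9, so 63 ≡ 9 (mod 18).
(12 + 9) mod 18 = 3.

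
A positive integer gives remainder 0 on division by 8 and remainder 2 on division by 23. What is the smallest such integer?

x ≡ 0 (mod 8) gives x ∈ {0, 8, 16, 24, 32, 40, 48}.
The first of these with x mod 23 = 2 is 48.

48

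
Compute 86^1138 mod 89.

Square-and-reduce mod 89: 86^1≡86, 86^2≡9, 86^4≡81, 86^8≡64, 86^16≡2, 86^32≡4, 86^64≡16, 86^128≡78, 86^256≡32, 86^512≡45, 86^1024≡67.
1138 = 2 + 16 + 32 + 64 + 1024, so 86^1138 ≡ 9·2·4·16·67 ≡ 21 (mod 89).

21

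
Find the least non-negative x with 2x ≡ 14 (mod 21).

7

The inverse of 2 mod 21 is 11 (since 2·11 = 22 ≡ 1).
So x ≡ 11·14 = 154 ≡ 7 (mod 21).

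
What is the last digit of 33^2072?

1

The units digit of 33^n cycles with period 4: 3, 9, 7, 1, …
2072 mod 4 = 0, so the last digit matches 3^4 = 1.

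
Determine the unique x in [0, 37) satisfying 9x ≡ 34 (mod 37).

12

9⁻¹ ≡ 33 (mod 37) because 9·33 = 297 = 8·37 + 1.
Multiplying both sides by 33: x ≡ 33·34 = 1122 ≡ 12 (mod 37).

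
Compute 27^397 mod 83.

9

By repeated squaring mod 83: 27^1≡27, 27^2≡65, 27^4≡75, 27^8≡64, 27^16≡29, 27^32≡11, 27^64≡38, 27^128≡33, 27^256≡10.
Since 397 = 1 + 4 + 8 + 128 + 256 in binary, 27^397 ≡ 27·75·64·33·10 ≡ 9 (mod 83).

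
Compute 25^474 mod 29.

20

By repeated squaring mod 29: 25^1≡25, 25^2≡16, 25^4≡24, 25^8≡25, 25^16≡16, 25^32≡24, 25^64≡25, 25^128≡16, 25^256≡24.
474 = 2 + 8 + 16 + 64 + 128 + 256, so 25^474 ≡ 16·25·16·25·16·24 ≡ 20 (mod 29).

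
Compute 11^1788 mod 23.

9

By repeated squaring mod 23: 11^1≡11, 11^2≡6, 11^4≡13, 11^8≡8, 11^16≡18, 11^32≡2, 11^64≡4, 11^128≡16, 11^256≡3, 11^512≡9, 11^1024≡12.
Since 1788 = 4 + 8 + 16 + 32 + 64 + 128 + 512 + 1024 in binary, 11^1788 ≡ 13·8·18·2·4·16·9·12 ≡ 9 (mod 23).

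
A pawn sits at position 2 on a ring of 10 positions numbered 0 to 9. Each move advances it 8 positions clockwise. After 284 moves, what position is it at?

284·8 = 2272.
2272 − 227·10 = 2, so 2272 ≡ 2 (mod 10).
(2 + 2) mod 10 = 4.

4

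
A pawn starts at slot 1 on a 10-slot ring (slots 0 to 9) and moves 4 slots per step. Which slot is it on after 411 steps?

411·4 = 1644.
1644 mod 10 = 4 (since 164·10 = 1640).
(1 + 4) mod 10 = 5.

5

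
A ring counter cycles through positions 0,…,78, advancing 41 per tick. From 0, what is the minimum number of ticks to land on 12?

The inverse of 41 mod 79 is 27 (since 41·27 = 1107 ≡ 1).
Multiplying both sides by 27: x ≡ 27·12 = 324 ≡ 8 (mod 79).

8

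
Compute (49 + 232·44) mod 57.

232·44 = 10208.
10208 mod 57 = 5 (since 179·57 = 10203).
(49 + 5) mod 57 = 54.

54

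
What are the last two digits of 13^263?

97

By repeated squaring mod 100: 13^1≡13, 13^2≡69, 13^4≡61, 13^8≡21, 13^16≡41, 13^32≡81, 13^64≡61, 13^128≡21, 13^256≡41.
263 = 1 + 2 + 4 + 256, so 13^263 ≡ 13·69·61·41 ≡ 97 (mod 100).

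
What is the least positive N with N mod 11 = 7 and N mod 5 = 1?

x ≡ 1 (mod 5) gives x ∈ {1, 6, 11, 16, 21, 26, 31, 36, …}.
The first of these with x mod 11 = 7 is 51.

51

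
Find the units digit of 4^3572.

6

Powers of 4 mod 10 repeat with period 2: 4, 6.
3572 leaves remainder 0 on division by 2, so 4^3572 ends in 6.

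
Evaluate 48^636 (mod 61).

Square-and-reduce mod 61: 48^1≡48, 48^2≡47, 48^4≡13, 48^8≡47, 48^16≡13, 48^32≡47, 48^64≡13, 48^128≡47, 48^256≡13, 48^512≡47.
Since 636 = 4 + 8 + 16 + 32 + 64 + 512 in binary, 48^636 ≡ 13·47·13·47·13·47 ≡ 1 (mod 61).

1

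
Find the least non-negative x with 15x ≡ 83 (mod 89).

15⁻¹ ≡ 6 (mod 89) because 15·6 = 90 = 1·89 + 1.
Multiplying both sides by 6: x ≡ 6·83 = 498 ≡ 53 (mod 89).

53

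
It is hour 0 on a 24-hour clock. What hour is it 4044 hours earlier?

12

4044 mod 24 = 12 (since 168·24 = 4032).
(0 − 12) mod 24 = 12.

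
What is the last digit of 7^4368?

1

The units digit of 7^n cycles with period 4: 7, 9, 3, 1, …
4368 mod 4 = 0, so the last digit matches 7^4 = 1.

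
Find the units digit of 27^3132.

The units digit of 27^n cycles with period 4: 7, 9, 3, 1, …
3132 leaves remainder 0 on division by 4, so 27^3132 ends in 1.

1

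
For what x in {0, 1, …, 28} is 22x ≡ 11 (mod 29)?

22⁻¹ ≡ 4 (mod 29) because 22·4 = 88 = 3·29 + 1.
So x ≡ 4·11 = 44 ≡ 15 (mod 29).
Check: 22·15 = 330 = 11·29 + 11.

15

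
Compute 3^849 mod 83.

By repeated squaring mod 83: 3^1≡3, 3^2≡9, 3^4≡81, 3^8≡4, 3^16≡16, 3^32≡7, 3^64≡49, 3^128≡77, 3^256≡36, 3^512≡51.
849 = 1 + 16 + 64 + 256 + 512, so 3^849 ≡ 3·16·49·36·51 ≡ 31 (mod 83).

31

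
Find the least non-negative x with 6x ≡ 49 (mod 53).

The inverse of 6 mod 53 is 9 (since 6·9 = 54 ≡ 1).
Multiplying both sides by 9: x ≡ 9·49 = 441 ≡ 17 (mod 53).
Check: 6·17 = 102 = 1·53 + 49.

17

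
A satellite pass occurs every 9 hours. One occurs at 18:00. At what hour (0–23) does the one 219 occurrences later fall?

21

219·9 = 1971.
Dividing 1971 by 24 gives quotient 82 and remainder 3.
(18 + 3) mod 24 = 21.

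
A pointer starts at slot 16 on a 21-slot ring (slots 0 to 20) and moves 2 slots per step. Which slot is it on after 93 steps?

13

93·2 = 186.
186 mod 21 = 18 (since 8·21 = 168).
(16 + 18) mod 21 = 13.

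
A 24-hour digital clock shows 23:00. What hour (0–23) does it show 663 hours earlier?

8

663 − 27·24 = 15, so 663 ≡ 15 (mod 24).
(23 − 15) mod 24 = 8.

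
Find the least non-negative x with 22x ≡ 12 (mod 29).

22⁻¹ ≡ 4 (mod 29) because 22·4 = 88 = 3·29 + 1.
Multiplying both sides by 4: x ≡ 4·12 = 48 ≡ 19 (mod 29).
Check: 22·19 = 418 = 14·29 + 12.

19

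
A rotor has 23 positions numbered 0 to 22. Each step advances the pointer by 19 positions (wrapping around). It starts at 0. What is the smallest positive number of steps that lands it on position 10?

9

19⁻¹ ≡ 17 (mod 23) because 19·17 = 323 = 14·23 + 1.
So x ≡ 17·10 = 170 ≡ 9 (mod 23).
Check: 19·9 = 171 = 7·23 + 10.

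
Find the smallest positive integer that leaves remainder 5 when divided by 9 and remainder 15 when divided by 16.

95

Since 16·4 ≡ 1 (mod 9), take x = 15 + 16·((5−15)·4 mod 9) = 15 + 16·5 = 95.
Check: 95 mod 9 = 5, 95 mod 16 = 15.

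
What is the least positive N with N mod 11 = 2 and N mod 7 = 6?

x ≡ 6 (mod 7) gives x ∈ {6, 13}.
The first of these with x mod 11 = 2 is 13.

13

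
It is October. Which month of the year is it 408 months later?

October

408 = 34·12 + 0, so 408 mod 12 = 0.
October + 0 months → October.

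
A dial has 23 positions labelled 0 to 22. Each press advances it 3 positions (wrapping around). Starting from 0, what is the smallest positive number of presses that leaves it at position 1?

8

23 = 7·3 + 2
3 = 1·2 + 1
2 = 2·1 + 0
Back-substituting gives 3·8 ≡ 1 (mod 23).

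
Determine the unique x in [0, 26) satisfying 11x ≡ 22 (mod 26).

11⁻¹ ≡ 19 (mod 26) because 11·19 = 209 = 8·26 + 1.
Multiplying both sides by 19: x ≡ 19·22 = 418 ≡ 2 (mod 26).
Check: 11·2 = 22 = 0·26 + 22.

2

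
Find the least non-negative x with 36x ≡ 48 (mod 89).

31

36⁻¹ ≡ 47 (mod 89) because 36·47 = 1692 = 19·89 + 1.
Multiplying both sides by 47: x ≡ 47·48 = 2256 ≡ 31 (mod 89).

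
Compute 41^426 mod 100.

41

By repeated squaring mod 100: 41^1≡41, 41^2≡81, 41^4≡61, 41^8≡21, 41^16≡41, 41^32≡81, 41^64≡61, 41^128≡21, 41^256≡41.
426 = 2 + 8 + 32 + 128 + 256, so 41^426 ≡ 81·21·81·21·41 ≡ 41 (mod 100).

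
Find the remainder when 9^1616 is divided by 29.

Successive squares of 9 mod 29: 9^1≡9, 9^2≡23, 9^4≡7, 9^8≡20, 9^16≡23, 9^32≡7, 9^64≡20, 9^128≡23, 9^256≡7, 9^512≡20, 9^1024≡23.
1616 = 16 + 64 + 512 + 1024, so 9^1616 ≡ 23·20·20·23 ≡ 16 (mod 29).

16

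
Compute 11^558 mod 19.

1

By repeated squaring mod 19: 11^1≡11, 11^2≡7, 11^4≡11, 11^8≡7, 11^16≡11, 11^32≡7, 11^64≡11, 11^128≡7, 11^256≡11, 11^512≡7.
558 = 2 + 4 + 8 + 32 + 512, so 11^558 ≡ 7·11·7·7·7 ≡ 1 (mod 19).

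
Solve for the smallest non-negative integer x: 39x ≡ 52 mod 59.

39⁻¹ ≡ 56 (mod 59) because 39·56 = 2184 = 37·59 + 1.
Multiplying both sides by 56: x ≡ 56·52 = 2912 ≡ 21 (mod 59).

21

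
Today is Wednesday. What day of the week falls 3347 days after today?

Thursday

Dividing 3347 by 7 gives quotient 478 and remainder 1.
Wednesday + 1 day → Thursday.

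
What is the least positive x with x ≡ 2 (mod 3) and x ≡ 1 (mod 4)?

Since 4·1 ≡ 1 (mod 3), take x = 1 + 4·((2−1)·1 mod 3) = 1 + 4·1 = 5.
Check: 5 mod 3 = 2, 5 mod 4 = 1.

5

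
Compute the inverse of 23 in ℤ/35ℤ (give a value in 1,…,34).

32

23·32 = 736 = 21·35 + 1, so 23⁻¹ ≡ 32 (mod 35).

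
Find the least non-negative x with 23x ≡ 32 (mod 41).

The inverse of 23 mod 41 is 25 (since 23·25 = 575 ≡ 1).
So x ≡ 25·32 = 800 ≡ 21 (mod 41).

21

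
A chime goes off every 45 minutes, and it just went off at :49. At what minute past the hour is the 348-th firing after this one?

348·45 = 15660.
15660 mod 60 = 0 (since 261·60 = 15660).
(49 + 0) mod 60 = 49.

49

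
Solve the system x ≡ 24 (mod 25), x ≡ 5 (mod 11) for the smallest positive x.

Since 11·16 ≡ 1 (mod 25), take x = 5 + 11·((24−5)·16 mod 25) = 5 + 11·4 = 49.
Check: 49 mod 25 = 24, 49 mod 11 = 5.

49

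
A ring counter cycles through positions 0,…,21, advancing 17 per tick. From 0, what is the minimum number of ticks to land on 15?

17⁻¹ ≡ 13 (mod 22) because 17·13 = 221 = 10·22 + 1.
So x ≡ 13·15 = 195 ≡ 19 (mod 22).
Check: 17·19 = 323 = 14·22 + 15.

19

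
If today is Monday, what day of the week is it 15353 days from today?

15353 − 2193·7 = 2, so 15353 ≡ 2 (mod 7).
Monday + 2 days → Wednesday.

Wednesday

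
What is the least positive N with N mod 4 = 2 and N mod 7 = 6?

x ≡ 2 (mod 4) gives x ∈ {2, 6}.
The first of these with x mod 7 = 6 is 6.

6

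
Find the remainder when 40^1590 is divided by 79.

38

Successive squares of 40 mod 79: 40^1≡40, 40^2≡20, 40^4≡5, 40^8≡25, 40^16≡72, 40^32≡49, 40^64≡31, 40^128≡13, 40^256≡11, 40^512≡42, 40^1024≡26.
Since 1590 = 2 + 4 + 16 + 32 + 512 + 1024 in binary, 40^1590 ≡ 20·5·72·49·42·26 ≡ 38 (mod 79).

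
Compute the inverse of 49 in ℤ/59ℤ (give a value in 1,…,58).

49·53 = 2597 = 44·59 + 1, so 49⁻¹ ≡ 53 (mod 59).

53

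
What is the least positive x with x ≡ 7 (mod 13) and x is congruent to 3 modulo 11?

124

x ≡ 3 (mod 11) gives x ∈ {3, 14, 25, 36, 47, 58, 69, 80, …}.
The first of these with x mod 13 = 7 is 124.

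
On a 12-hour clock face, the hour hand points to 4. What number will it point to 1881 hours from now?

1

Dividing 1881 by 12 gives quotient 156 and remainder 9.
4 + 9 → 1 on a 12-hour dial.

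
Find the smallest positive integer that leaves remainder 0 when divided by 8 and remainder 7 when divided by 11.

x ≡ 0 (mod 8) gives x ∈ {0, 8, 16, 24, 32, 40}.
The first of these with x mod 11 = 7 is 40.

40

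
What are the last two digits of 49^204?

01

Successive squares of 49 mod 100: 49^1≡49, 49^2≡1, 49^4≡1, 49^8≡1, 49^16≡1, 49^32≡1, 49^64≡1, 49^128≡1.
Since 204 = 4 + 8 + 64 + 128 in binary, 49^204 ≡ 1·1·1·1 ≡ 1 (mod 100).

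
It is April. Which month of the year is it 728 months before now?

728 = 60·12 + 8, so 728 mod 12 = 8.
April − 8 months → August.

August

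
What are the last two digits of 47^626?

Square-and-reduce mod 100: 47^1≡47, 47^2≡9, 47^4≡81, 47^8≡61, 47^16≡21, 47^32≡41, 47^64≡81, 47^128≡61, 47^256≡21, 47^512≡41.
Since 626 = 2 + 16 + 32 + 64 + 512 in binary, 47^626 ≡ 9·21·41·81·41 ≡ 29 (mod 100).

29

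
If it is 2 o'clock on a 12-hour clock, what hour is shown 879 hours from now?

5

Dividing 879 by 12 gives quotient 73 and remainder 3.
2 + 3 → 5 on a 12-hour dial.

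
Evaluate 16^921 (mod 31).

By repeated squaring mod 31: 16^1≡16, 16^2≡8, 16^4≡2, 16^8≡4, 16^16≡16, 16^32≡8, 16^64≡2, 16^128≡4, 16^256≡16, 16^512≡8.
921 = 1 + 8 + 16 + 128 + 256 + 512, so 16^921 ≡ 16·4·16·4·16·8 ≡ 16 (mod 31).

16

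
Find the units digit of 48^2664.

6

Powers of 8 mod 10 repeat with period 4: 8, 4, 2, 6.
2664 leaves remainder 0 on division by 4, so 48^2664 ends in 6.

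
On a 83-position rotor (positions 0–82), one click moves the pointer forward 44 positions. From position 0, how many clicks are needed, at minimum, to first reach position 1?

17

44·17 = 748 = 9·83 + 1, so 44⁻¹ ≡ 17 (mod 83).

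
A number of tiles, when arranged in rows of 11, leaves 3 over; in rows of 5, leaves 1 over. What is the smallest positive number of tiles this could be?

x ≡ 1 (mod 5) gives x ∈ {1, 6, 11, 16, 21, 26, 31, 36}.
The first of these with x mod 11 = 3 is 36.

36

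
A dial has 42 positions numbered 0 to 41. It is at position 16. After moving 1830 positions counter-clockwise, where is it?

34

Dividing 1830 by 42 gives quotient 43 and remainder 24.
(16 − 24) mod 42 = 34.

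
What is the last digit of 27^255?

Powers of 7 mod 10 repeat with period 4: 7, 9, 3, 1.
255 mod 4 = 3, so the last digit matches 7^3 = 3.

3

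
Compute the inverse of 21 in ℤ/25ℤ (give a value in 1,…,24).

21·6 = 126 = 5·25 + 1, so 21⁻¹ ≡ 6 (mod 25).

6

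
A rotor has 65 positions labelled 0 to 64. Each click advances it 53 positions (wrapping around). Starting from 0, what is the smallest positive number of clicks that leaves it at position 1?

53·27 = 1431 = 22·65 + 1, so 53⁻¹ ≡ 27 (mod 65).

27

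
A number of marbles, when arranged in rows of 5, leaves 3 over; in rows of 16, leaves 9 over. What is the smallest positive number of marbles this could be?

73

Since 16·1 ≡ 1 (mod 5), take x = 9 + 16·((3−9)·1 mod 5) = 9 + 16·4 = 73.
Check: 73 mod 5 = 3, 73 mod 16 = 9.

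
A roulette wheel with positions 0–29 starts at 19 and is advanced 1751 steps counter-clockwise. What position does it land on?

1751 − 58·30 = 11, so 1751 ≡ 11 (mod 30).
(19 − 11) mod 30 = 8.

8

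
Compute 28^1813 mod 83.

7

Successive squares of 28 mod 83: 28^1≡28, 28^2≡37, 28^4≡41, 28^8≡21, 28^16≡26, 28^32≡12, 28^64≡61, 28^128≡69, 28^256≡30, 28^512≡70, 28^1024≡3.
Since 1813 = 1 + 4 + 16 + 256 + 512 + 1024 in binary, 28^1813 ≡ 28·41·26·30·70·3 ≡ 7 (mod 83).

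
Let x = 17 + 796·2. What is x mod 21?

13

796·2 = 1592.
1592 = 75·21 + 17, so 1592 mod 21 = 17.
(17 + 17) mod 21 = 13.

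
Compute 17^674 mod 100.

29

Successive squares of 17 mod 100: 17^1≡17, 17^2≡89, 17^4≡21, 17^8≡41, 17^16≡81, 17^32≡61, 17^64≡21, 17^128≡41, 17^256≡81, 17^512≡61.
Since 674 = 2 + 32 + 128 + 512 in binary, 17^674 ≡ 89·61·41·61 ≡ 29 (mod 100).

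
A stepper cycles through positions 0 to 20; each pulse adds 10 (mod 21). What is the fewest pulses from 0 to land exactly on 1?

21 = 2·10 + 1
10 = 10·1 + 0
Back-substituting gives 10·19 ≡ 1 (mod 21).

19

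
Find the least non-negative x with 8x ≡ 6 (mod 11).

9

The inverse of 8 mod 11 is 7 (since 8·7 = 56 ≡ 1).
Multiplying both sides by 7: x ≡ 7·6 = 42 ≡ 9 (mod 11).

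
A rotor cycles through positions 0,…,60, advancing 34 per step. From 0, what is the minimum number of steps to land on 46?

The inverse of 34 mod 61 is 9 (since 34·9 = 306 ≡ 1).
Multiplying both sides by 9: x ≡ 9·46 = 414 ≡ 48 (mod 61).

48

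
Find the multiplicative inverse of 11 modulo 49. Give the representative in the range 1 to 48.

49 = 4·11 + 5
11 = 2·5 + 1
5 = 5·1 + 0
Back-substituting gives 11·9 ≡ 1 (mod 49).

9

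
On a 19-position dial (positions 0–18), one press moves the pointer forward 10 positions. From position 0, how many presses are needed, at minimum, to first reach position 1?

2

10·2 = 20 = 1·19 + 1, so 10⁻¹ ≡ 2 (mod 19).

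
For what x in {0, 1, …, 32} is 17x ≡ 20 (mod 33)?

7

The inverse of 17 mod 33 is 2 (since 17·2 = 34 ≡ 1).
Multiplying both sides by 2: x ≡ 2·20 = 40 ≡ 7 (mod 33).
Check: 17·7 = 119 = 3·33 + 20.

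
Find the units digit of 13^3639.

Powers of 3 mod 10 repeat with period 4: 3, 9, 7, 1.
3639 leaves remainder 3 on division by 4, so 13^3639 ends in 7.

7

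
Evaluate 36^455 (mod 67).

By repeated squaring mod 67: 36^1≡36, 36^2≡23, 36^4≡60, 36^8≡49, 36^16≡56, 36^32≡54, 36^64≡35, 36^128≡19, 36^256≡26.
455 = 1 + 2 + 4 + 64 + 128 + 256, so 36^455 ≡ 36·23·60·35·19·26 ≡ 65 (mod 67).

65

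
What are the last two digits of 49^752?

By repeated squaring mod 100: 49^1≡49, 49^2≡1, 49^4≡1, 49^8≡1, 49^16≡1, 49^32≡1, 49^64≡1, 49^128≡1, 49^256≡1, 49^512≡1.
Since 752 = 16 + 32 + 64 + 128 + 512 in binary, 49^752 ≡ 1·1·1·1·1 ≡ 1 (mod 100).

01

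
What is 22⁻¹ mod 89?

89 = 4·22 + 1
22 = 22·1 + 0
Back-substituting gives 22·85 ≡ 1 (mod 89).

85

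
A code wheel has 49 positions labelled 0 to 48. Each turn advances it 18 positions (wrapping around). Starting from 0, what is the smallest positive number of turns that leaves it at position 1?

30

49 = 2·18 + 13
18 = 1·13 + 5
13 = 2·5 + 3
5 = 1·3 + 2
3 = 1·2 + 1
2 = 2·1 + 0
Back-substituting gives 18·30 ≡ 1 (mod 49).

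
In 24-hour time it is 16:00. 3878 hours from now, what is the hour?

6

3878 mod 24 = 14 (since 161·24 = 3864).
(16 + 14) mod 24 = 6.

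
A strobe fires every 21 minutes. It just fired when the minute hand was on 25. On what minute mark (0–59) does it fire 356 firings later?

1

356·21 = 7476.
7476 − 124·60 = 36, so 7476 ≡ 36 (mod 60).
(25 + 36) mod 60 = 1.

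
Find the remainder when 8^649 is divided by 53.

By repeated squaring mod 53: 8^1≡8, 8^2≡11, 8^4≡15, 8^8≡13, 8^16≡10, 8^32≡47, 8^64≡36, 8^128≡24, 8^256≡46, 8^512≡49.
649 = 1 + 8 + 128 + 512, so 8^649 ≡ 8·13·24·49 ≡ 33 (mod 53).

33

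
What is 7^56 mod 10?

1

The units digit of 7^n cycles with period 4: 7, 9, 3, 1, …
56 mod 4 = 0, so the last digit matches 7^4 = 1.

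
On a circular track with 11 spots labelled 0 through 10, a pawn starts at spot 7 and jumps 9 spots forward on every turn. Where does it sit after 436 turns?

4

436·9 = 3924.
3924 − 356·11 = 8, so 3924 ≡ 8 (mod 11).
(7 + 8) mod 11 = 4.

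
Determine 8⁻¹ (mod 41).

36

8·36 = 288 = 7·41 + 1, so 8⁻¹ ≡ 36 (mod 41).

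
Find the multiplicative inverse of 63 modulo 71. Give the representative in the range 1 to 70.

62

63·62 = 3906 = 55·71 + 1, so 63⁻¹ ≡ 62 (mod 71).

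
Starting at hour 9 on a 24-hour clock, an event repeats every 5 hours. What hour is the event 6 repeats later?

6·5 = 30.
30 − 1·24 = 6, so 30 ≡ 6 (mod 24).
(9 + 6) mod 24 = 15.

15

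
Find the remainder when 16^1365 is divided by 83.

By repeated squaring mod 83: 16^1≡16, 16^2≡7, 16^4≡49, 16^8≡77, 16^16≡36, 16^32≡51, 16^64≡28, 16^128≡37, 16^256≡41, 16^512≡21, 16^1024≡26.
1365 = 1 + 4 + 16 + 64 + 256 + 1024, so 16^1365 ≡ 16·49·36·28·41·26 ≡ 38 (mod 83).

38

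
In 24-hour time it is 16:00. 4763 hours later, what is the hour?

3

4763 − 198·24 = 11, so 4763 ≡ 11 (mod 24).
(16 + 11) mod 24 = 3.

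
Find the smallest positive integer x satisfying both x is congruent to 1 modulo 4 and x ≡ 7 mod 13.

x ≡ 1 (mod 4) gives x ∈ {1, 5, 9, 13, 17, 21, 25, 29, …}.
The first of these with x mod 13 = 7 is 33.

33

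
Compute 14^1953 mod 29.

17

Square-and-reduce mod 29: 14^1≡14, 14^2≡22, 14^4≡20, 14^8≡23, 14^16≡7, 14^32≡20, 14^64≡23, 14^128≡7, 14^256≡20, 14^512≡23, 14^1024≡7.
1953 = 1 + 32 + 128 + 256 + 512 + 1024, so 14^1953 ≡ 14·20·7·20·23·7 ≡ 17 (mod 29).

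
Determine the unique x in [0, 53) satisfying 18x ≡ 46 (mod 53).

32

18⁻¹ ≡ 3 (mod 53) because 18·3 = 54 = 1·53 + 1.
Multiplying both sides by 3: x ≡ 3·46 = 138 ≡ 32 (mod 53).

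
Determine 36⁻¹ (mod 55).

36·26 = 936 = 17·55 + 1, so 36⁻¹ ≡ 26 (mod 55).

26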